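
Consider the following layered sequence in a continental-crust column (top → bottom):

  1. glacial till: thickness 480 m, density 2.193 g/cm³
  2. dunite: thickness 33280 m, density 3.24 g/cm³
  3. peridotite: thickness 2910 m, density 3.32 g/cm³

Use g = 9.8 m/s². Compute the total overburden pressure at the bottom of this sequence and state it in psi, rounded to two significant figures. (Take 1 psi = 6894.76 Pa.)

glacial till: 2193 kg/m³ × 9.8 m/s² × 480 m = 1.032×10^7 Pa = 1496 psi
dunite: 3240 kg/m³ × 9.8 m/s² × 33280 m = 1.057×10^9 Pa = 1.533×10^5 psi
peridotite: 3320 kg/m³ × 9.8 m/s² × 2910 m = 9.468×10^7 Pa = 13732 psi
Total = 1496 + 1.533×10^5 + 13732 = 1.6849×10^5 psi

170000 psi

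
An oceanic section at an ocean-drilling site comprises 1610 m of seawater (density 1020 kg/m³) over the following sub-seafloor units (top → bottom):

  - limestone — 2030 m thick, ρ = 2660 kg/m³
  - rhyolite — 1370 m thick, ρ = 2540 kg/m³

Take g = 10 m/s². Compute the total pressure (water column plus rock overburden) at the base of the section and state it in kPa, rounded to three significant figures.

seawater: 1020 kg/m³ × 10 m/s² × 1610 m = 1.642×10^7 Pa = 16422 kPa
limestone: 2660 kg/m³ × 10 m/s² × 2030 m = 5.400×10^7 Pa = 53998 kPa
rhyolite: 2540 kg/m³ × 10 m/s² × 1370 m = 3.480×10^7 Pa = 34798 kPa
Total = 16422 + 53998 + 34798 = 1.0522×10^5 kPa

105000 kPa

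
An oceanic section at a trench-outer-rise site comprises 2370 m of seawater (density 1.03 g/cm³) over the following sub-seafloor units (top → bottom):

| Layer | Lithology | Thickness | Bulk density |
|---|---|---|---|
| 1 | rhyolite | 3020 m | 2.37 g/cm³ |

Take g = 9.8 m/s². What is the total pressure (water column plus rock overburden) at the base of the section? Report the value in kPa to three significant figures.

94100 kPa

seawater: 1030 kg/m³ × 9.8 m/s² × 2370 m = 2.392×10^7 Pa = 23923 kPa
rhyolite: 2370 kg/m³ × 9.8 m/s² × 3020 m = 7.014×10^7 Pa = 70143 kPa
Total = 23923 + 70143 = 94065 kPa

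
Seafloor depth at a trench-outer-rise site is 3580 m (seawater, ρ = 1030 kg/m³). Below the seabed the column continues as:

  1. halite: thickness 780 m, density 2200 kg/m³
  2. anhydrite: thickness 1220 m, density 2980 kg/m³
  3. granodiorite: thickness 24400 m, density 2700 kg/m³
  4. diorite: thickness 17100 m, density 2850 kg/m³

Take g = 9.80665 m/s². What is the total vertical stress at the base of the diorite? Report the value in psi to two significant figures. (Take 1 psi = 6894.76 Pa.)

180000 psi

seawater: 1030 kg/m³ × 9.80665 m/s² × 3580 m = 3.616×10^7 Pa = 5245 psi
halite: 2200 kg/m³ × 9.80665 m/s² × 780 m = 1.683×10^7 Pa = 2441 psi
anhydrite: 2980 kg/m³ × 9.80665 m/s² × 1220 m = 3.565×10^7 Pa = 5171 psi
granodiorite: 2700 kg/m³ × 9.80665 m/s² × 24400 m = 6.461×10^8 Pa = 93703 psi
diorite: 2850 kg/m³ × 9.80665 m/s² × 17100 m = 4.779×10^8 Pa = 69317 psi
Total = 5245 + 2441 + 5171 + 93703 + 69317 = 1.7588×10^5 psi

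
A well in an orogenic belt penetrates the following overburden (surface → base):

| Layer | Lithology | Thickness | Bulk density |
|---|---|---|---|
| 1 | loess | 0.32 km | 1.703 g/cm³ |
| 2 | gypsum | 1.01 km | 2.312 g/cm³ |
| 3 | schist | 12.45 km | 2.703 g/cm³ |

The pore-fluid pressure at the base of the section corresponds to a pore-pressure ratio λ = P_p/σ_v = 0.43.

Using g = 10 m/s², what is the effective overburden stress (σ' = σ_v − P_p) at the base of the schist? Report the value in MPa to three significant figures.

Overburden (lithostatic) stress σ_v:
loess: 1703 kg/m³ × 10 m/s² × 320 m = 5.450×10^6 Pa = 5.450 MPa
gypsum: 2312 kg/m³ × 10 m/s² × 1010 m = 2.335×10^7 Pa = 23.35 MPa
schist: 2703 kg/m³ × 10 m/s² × 12450 m = 3.365×10^8 Pa = 336.5 MPa
Total = 5.450 + 23.35 + 336.5 = 365.32 MPa
Pore pressure P_p = λ·σ_v = 0.43 × 365.3 MPa = 157.1 MPa
Effective stress σ' = σ_v − P_p = 365.3 − 157.1 = 208.23 MPa

208 MPa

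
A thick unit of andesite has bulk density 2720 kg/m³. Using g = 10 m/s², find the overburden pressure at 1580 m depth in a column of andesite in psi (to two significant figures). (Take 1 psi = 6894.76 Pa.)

6200 psi

andesite: 2720 kg/m³ × 10 m/s² × 1580 m = 4.298×10^7 Pa = 6233 psi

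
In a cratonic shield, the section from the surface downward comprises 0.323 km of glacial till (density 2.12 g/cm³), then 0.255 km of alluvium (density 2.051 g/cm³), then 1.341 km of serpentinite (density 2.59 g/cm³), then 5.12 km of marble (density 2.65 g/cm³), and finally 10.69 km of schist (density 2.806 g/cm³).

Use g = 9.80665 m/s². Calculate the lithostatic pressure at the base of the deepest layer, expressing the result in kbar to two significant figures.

glacial till: 2120 kg/m³ × 9.80665 m/s² × 323 m = 6.715×10^6 Pa = 0.06715 kbar
alluvium: 2051 kg/m³ × 9.80665 m/s² × 255 m = 5.129×10^6 Pa = 0.05129 kbar
serpentinite: 2590 kg/m³ × 9.80665 m/s² × 1341 m = 3.406×10^7 Pa = 0.3406 kbar
marble: 2650 kg/m³ × 9.80665 m/s² × 5120 m = 1.331×10^8 Pa = 1.331 kbar
schist: 2806 kg/m³ × 9.80665 m/s² × 10690 m = 2.942×10^8 Pa = 2.942 kbar
Total = 0.06715 + 0.05129 + 0.3406 + 1.331 + 2.942 = 4.7312 kbar

4.7 kbar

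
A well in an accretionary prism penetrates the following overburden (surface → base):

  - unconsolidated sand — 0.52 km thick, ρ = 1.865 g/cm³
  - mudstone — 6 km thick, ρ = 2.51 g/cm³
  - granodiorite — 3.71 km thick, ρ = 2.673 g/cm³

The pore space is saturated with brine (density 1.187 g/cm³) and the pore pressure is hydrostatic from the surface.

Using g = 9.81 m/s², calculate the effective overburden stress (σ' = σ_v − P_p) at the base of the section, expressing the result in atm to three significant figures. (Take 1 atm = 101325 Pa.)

1340 atm

Overburden (lithostatic) stress σ_v:
unconsolidated sand: 1865 kg/m³ × 9.81 m/s² × 520 m = 9.514×10^6 Pa = 9.514 MPa
mudstone: 2510 kg/m³ × 9.81 m/s² × 6000 m = 1.477×10^8 Pa = 147.7 MPa
granodiorite: 2673 kg/m³ × 9.81 m/s² × 3710 m = 9.728×10^7 Pa = 97.28 MPa
Total = 9.514 + 147.7 + 97.28 = 254.54 MPa
Pore pressure P_p = 1187 kg/m³ × 9.81 m/s² × 10230 m = 1.191×10^8 Pa = 119.1 MPa
Effective stress σ' = σ_v − P_p = 254.5 − 119.1 = 135.41 MPa = 1336.4 atm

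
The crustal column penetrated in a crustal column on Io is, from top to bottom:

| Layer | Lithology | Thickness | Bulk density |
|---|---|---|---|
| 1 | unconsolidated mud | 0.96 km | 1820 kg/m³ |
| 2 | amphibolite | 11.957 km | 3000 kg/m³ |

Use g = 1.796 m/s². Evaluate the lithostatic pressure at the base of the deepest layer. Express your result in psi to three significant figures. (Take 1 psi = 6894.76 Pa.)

unconsolidated mud: 1820 kg/m³ × 1.796 m/s² × 960 m = 3.138×10^6 Pa = 455.1 psi
amphibolite: 3000 kg/m³ × 1.796 m/s² × 11957 m = 6.442×10^7 Pa = 9344 psi
Total = 455.1 + 9344 = 9799.1 psi

9800 psi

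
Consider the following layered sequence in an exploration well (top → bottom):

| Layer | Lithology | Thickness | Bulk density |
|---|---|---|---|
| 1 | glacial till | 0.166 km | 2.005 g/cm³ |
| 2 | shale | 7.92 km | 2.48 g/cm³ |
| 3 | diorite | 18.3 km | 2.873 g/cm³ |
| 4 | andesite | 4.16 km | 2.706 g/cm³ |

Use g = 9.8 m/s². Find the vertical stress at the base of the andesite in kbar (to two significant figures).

glacial till: 2005 kg/m³ × 9.8 m/s² × 166 m = 3.262×10^6 Pa = 0.03262 kbar
shale: 2480 kg/m³ × 9.8 m/s² × 7920 m = 1.925×10^8 Pa = 1.925 kbar
diorite: 2873 kg/m³ × 9.8 m/s² × 18300 m = 5.152×10^8 Pa = 5.152 kbar
andesite: 2706 kg/m³ × 9.8 m/s² × 4160 m = 1.103×10^8 Pa = 1.103 kbar
Total = 0.03262 + 1.925 + 5.152 + 1.103 = 8.2131 kbar

8.2 kbar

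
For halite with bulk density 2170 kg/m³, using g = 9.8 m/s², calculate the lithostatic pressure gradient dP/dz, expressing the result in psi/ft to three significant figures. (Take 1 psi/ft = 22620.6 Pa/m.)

0.940 psi/ft

dP/dz = ρg = 2170 kg/m³ × 9.8 m/s² = 21266 Pa/m
= 21266 Pa/m × (1 psi/ft / 22621 Pa/m) = 0.94012 psi/ft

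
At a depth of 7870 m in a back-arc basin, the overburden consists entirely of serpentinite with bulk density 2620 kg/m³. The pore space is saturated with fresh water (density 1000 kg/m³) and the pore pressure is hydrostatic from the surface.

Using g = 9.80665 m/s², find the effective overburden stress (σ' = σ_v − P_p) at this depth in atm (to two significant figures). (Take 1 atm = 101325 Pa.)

1200 atm

Overburden (lithostatic) stress σ_v:
serpentinite: 2620 kg/m³ × 9.80665 m/s² × 7870 m = 2.022×10^8 Pa = 202.2 MPa
Pore pressure P_p = 1000 kg/m³ × 9.80665 m/s² × 7870 m = 7.718×10^7 Pa = 77.18 MPa
Effective stress σ' = σ_v − P_p = 202.2 − 77.18 = 125.03 MPa = 1233.9 atm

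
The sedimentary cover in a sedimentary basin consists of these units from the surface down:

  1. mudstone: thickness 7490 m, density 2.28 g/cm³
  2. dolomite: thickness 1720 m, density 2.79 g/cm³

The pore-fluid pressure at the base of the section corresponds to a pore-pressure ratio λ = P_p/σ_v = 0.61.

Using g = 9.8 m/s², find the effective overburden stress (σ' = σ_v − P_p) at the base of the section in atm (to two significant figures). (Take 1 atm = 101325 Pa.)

Overburden (lithostatic) stress σ_v:
mudstone: 2280 kg/m³ × 9.8 m/s² × 7490 m = 1.674×10^8 Pa = 167.4 MPa
dolomite: 2790 kg/m³ × 9.8 m/s² × 1720 m = 4.703×10^7 Pa = 47.03 MPa
Total = 167.4 + 47.03 = 214.38 MPa
Pore pressure P_p = λ·σ_v = 0.61 × 214.4 MPa = 130.8 MPa
Effective stress σ' = σ_v − P_p = 214.4 − 130.8 = 83.610 MPa = 825.17 atm

830 atm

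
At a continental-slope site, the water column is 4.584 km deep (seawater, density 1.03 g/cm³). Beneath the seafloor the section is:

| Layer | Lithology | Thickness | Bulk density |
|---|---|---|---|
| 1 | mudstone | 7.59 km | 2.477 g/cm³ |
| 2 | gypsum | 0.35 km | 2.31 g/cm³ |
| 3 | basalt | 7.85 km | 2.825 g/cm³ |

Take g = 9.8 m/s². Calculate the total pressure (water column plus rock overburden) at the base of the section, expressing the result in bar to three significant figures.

4560 bar

seawater: 1030 kg/m³ × 9.8 m/s² × 4584 m = 4.627×10^7 Pa = 462.7 bar
mudstone: 2477 kg/m³ × 9.8 m/s² × 7590 m = 1.842×10^8 Pa = 1842 bar
gypsum: 2310 kg/m³ × 9.8 m/s² × 350 m = 7.923×10^6 Pa = 79.23 bar
basalt: 2825 kg/m³ × 9.8 m/s² × 7850 m = 2.173×10^8 Pa = 2173 bar
Total = 462.7 + 1842 + 79.23 + 2173 = 4557.7 bar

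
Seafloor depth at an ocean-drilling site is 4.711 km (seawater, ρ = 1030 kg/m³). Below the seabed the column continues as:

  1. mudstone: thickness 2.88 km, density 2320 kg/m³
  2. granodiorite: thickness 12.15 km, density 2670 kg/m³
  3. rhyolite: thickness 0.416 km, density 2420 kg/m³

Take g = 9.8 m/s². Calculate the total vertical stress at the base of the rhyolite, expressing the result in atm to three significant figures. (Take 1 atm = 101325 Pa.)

seawater: 1030 kg/m³ × 9.8 m/s² × 4711 m = 4.755×10^7 Pa = 469.3 atm
mudstone: 2320 kg/m³ × 9.8 m/s² × 2880 m = 6.548×10^7 Pa = 646.2 atm
granodiorite: 2670 kg/m³ × 9.8 m/s² × 12150 m = 3.179×10^8 Pa = 3138 atm
rhyolite: 2420 kg/m³ × 9.8 m/s² × 416 m = 9.866×10^6 Pa = 97.37 atm
Total = 469.3 + 646.2 + 3138 + 97.37 = 4350.5 atm

4350 atm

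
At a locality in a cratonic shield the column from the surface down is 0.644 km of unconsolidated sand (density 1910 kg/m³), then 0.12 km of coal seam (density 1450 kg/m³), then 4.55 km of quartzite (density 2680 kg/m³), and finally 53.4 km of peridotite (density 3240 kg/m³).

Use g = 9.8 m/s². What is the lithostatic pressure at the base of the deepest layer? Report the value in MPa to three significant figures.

unconsolidated sand: 1910 kg/m³ × 9.8 m/s² × 644 m = 1.205×10^7 Pa = 12.05 MPa
coal seam: 1450 kg/m³ × 9.8 m/s² × 120 m = 1.705×10^6 Pa = 1.705 MPa
quartzite: 2680 kg/m³ × 9.8 m/s² × 4550 m = 1.195×10^8 Pa = 119.5 MPa
peridotite: 3240 kg/m³ × 9.8 m/s² × 53400 m = 1.696×10^9 Pa = 1696 MPa
Total = 12.05 + 1.705 + 119.5 + 1696 = 1828.8 MPa

1830 MPa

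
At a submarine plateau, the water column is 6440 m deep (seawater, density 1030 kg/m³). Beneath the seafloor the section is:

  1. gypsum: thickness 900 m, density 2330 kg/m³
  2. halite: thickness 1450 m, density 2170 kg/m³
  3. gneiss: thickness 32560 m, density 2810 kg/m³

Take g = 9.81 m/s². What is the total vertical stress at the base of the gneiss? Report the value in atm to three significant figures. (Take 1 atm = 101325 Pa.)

seawater: 1030 kg/m³ × 9.81 m/s² × 6440 m = 6.507×10^7 Pa = 642.2 atm
gypsum: 2330 kg/m³ × 9.81 m/s² × 900 m = 2.057×10^7 Pa = 203.0 atm
halite: 2170 kg/m³ × 9.81 m/s² × 1450 m = 3.087×10^7 Pa = 304.6 atm
gneiss: 2810 kg/m³ × 9.81 m/s² × 32560 m = 8.976×10^8 Pa = 8858 atm
Total = 642.2 + 203.0 + 304.6 + 8858 = 10008 atm

10000 atm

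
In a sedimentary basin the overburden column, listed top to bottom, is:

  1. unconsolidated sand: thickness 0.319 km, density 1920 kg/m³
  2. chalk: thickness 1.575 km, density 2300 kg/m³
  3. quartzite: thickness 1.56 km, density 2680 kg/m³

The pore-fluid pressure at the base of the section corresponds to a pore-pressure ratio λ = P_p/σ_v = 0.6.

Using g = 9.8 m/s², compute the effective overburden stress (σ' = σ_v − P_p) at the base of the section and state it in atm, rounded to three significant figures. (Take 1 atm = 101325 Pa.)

326 atm

Overburden (lithostatic) stress σ_v:
unconsolidated sand: 1920 kg/m³ × 9.8 m/s² × 319 m = 6.002×10^6 Pa = 6.002 MPa
chalk: 2300 kg/m³ × 9.8 m/s² × 1575 m = 3.550×10^7 Pa = 35.50 MPa
quartzite: 2680 kg/m³ × 9.8 m/s² × 1560 m = 4.097×10^7 Pa = 40.97 MPa
Total = 6.002 + 35.50 + 40.97 = 82.475 MPa
Pore pressure P_p = λ·σ_v = 0.6 × 82.47 MPa = 49.48 MPa
Effective stress σ' = σ_v − P_p = 82.47 − 49.48 = 32.990 MPa = 325.58 atm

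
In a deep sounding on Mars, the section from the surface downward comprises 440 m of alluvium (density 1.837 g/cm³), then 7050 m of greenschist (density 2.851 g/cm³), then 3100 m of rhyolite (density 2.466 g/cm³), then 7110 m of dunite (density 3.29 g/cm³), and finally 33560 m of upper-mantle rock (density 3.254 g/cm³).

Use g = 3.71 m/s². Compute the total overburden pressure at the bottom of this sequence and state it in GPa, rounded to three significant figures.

0.598 GPa

alluvium: 1837 kg/m³ × 3.71 m/s² × 440 m = 2.999×10^6 Pa = 2.999×10^-3 GPa
greenschist: 2851 kg/m³ × 3.71 m/s² × 7050 m = 7.457×10^7 Pa = 0.07457 GPa
rhyolite: 2466 kg/m³ × 3.71 m/s² × 3100 m = 2.836×10^7 Pa = 0.02836 GPa
dunite: 3290 kg/m³ × 3.71 m/s² × 7110 m = 8.678×10^7 Pa = 0.08678 GPa
upper-mantle rock: 3254 kg/m³ × 3.71 m/s² × 33560 m = 4.051×10^8 Pa = 0.4051 GPa
Total = 2.999×10^-3 + 0.07457 + 0.02836 + 0.08678 + 0.4051 = 0.59786 GPa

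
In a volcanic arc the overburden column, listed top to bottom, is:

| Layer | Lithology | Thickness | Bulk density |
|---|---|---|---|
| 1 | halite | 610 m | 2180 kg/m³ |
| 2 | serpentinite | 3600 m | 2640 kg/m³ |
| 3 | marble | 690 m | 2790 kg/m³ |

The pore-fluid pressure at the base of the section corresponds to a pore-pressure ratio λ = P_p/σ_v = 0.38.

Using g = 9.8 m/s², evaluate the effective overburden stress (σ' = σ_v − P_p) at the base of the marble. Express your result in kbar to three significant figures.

Overburden (lithostatic) stress σ_v:
halite: 2180 kg/m³ × 9.8 m/s² × 610 m = 1.303×10^7 Pa = 13.03 MPa
serpentinite: 2640 kg/m³ × 9.8 m/s² × 3600 m = 9.314×10^7 Pa = 93.14 MPa
marble: 2790 kg/m³ × 9.8 m/s² × 690 m = 1.887×10^7 Pa = 18.87 MPa
Total = 13.03 + 93.14 + 18.87 = 125.04 MPa
Pore pressure P_p = λ·σ_v = 0.38 × 125.0 MPa = 47.51 MPa
Effective stress σ' = σ_v − P_p = 125.0 − 47.51 = 77.523 MPa = 0.77523 kbar

0.775 kbar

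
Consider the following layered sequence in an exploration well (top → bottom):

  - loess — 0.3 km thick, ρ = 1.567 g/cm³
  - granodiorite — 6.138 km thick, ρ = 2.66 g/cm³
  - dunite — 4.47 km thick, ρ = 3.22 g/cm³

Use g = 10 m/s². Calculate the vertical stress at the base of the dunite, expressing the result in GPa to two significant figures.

0.31 GPa

loess: 1567 kg/m³ × 10 m/s² × 300 m = 4.701×10^6 Pa = 4.701×10^-3 GPa
granodiorite: 2660 kg/m³ × 10 m/s² × 6138 m = 1.633×10^8 Pa = 0.1633 GPa
dunite: 3220 kg/m³ × 10 m/s² × 4470 m = 1.439×10^8 Pa = 0.1439 GPa
Total = 4.701×10^-3 + 0.1633 + 0.1439 = 0.31191 GPa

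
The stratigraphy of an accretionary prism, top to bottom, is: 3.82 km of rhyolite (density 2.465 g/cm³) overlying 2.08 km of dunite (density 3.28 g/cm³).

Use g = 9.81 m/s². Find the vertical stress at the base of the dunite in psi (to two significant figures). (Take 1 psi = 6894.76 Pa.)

23000 psi

rhyolite: 2465 kg/m³ × 9.81 m/s² × 3820 m = 9.237×10^7 Pa = 13398 psi
dunite: 3280 kg/m³ × 9.81 m/s² × 2080 m = 6.693×10^7 Pa = 9707 psi
Total = 13398 + 9707 = 23105 psi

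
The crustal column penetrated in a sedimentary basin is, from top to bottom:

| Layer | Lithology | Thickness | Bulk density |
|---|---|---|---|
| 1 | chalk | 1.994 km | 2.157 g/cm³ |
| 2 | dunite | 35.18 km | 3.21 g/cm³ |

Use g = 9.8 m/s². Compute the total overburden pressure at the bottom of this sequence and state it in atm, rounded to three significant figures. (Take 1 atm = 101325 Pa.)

11300 atm

chalk: 2157 kg/m³ × 9.8 m/s² × 1994 m = 4.215×10^7 Pa = 416.0 atm
dunite: 3210 kg/m³ × 9.8 m/s² × 35180 m = 1.107×10^9 Pa = 10922 atm
Total = 416.0 + 10922 = 11338 atm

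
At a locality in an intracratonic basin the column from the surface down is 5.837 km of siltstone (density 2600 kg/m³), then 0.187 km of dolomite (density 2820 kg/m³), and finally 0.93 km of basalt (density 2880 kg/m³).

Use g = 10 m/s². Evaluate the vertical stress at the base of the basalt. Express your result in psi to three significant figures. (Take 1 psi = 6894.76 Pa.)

26700 psi

siltstone: 2600 kg/m³ × 10 m/s² × 5837 m = 1.518×10^8 Pa = 22011 psi
dolomite: 2820 kg/m³ × 10 m/s² × 187 m = 5.273×10^6 Pa = 764.8 psi
basalt: 2880 kg/m³ × 10 m/s² × 930 m = 2.678×10^7 Pa = 3885 psi
Total = 22011 + 764.8 + 3885 = 26661 psi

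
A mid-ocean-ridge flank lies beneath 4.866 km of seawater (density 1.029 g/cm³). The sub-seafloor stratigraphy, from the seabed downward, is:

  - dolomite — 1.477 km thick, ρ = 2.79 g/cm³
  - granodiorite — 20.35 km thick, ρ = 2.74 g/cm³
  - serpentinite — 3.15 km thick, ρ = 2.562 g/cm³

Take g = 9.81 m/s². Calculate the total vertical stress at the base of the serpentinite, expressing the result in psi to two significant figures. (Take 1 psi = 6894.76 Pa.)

seawater: 1029 kg/m³ × 9.81 m/s² × 4866 m = 4.912×10^7 Pa = 7124 psi
dolomite: 2790 kg/m³ × 9.81 m/s² × 1477 m = 4.043×10^7 Pa = 5863 psi
granodiorite: 2740 kg/m³ × 9.81 m/s² × 20350 m = 5.470×10^8 Pa = 79335 psi
serpentinite: 2562 kg/m³ × 9.81 m/s² × 3150 m = 7.917×10^7 Pa = 11483 psi
Total = 7124 + 5863 + 79335 + 11483 = 1.0381×10^5 psi

100000 psi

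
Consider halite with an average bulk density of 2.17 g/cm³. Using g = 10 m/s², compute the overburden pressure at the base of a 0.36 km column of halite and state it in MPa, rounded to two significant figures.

7.8 MPa

halite: 2170 kg/m³ × 10 m/s² × 360 m = 7.812×10^6 Pa = 7.812 MPa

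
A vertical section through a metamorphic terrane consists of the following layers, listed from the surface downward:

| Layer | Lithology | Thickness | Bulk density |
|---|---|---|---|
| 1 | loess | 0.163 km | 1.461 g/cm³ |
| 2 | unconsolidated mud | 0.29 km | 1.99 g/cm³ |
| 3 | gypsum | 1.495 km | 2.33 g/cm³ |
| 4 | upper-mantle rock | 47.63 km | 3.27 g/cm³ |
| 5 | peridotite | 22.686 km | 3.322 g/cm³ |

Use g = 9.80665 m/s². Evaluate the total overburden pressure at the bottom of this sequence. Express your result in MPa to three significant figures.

2310 MPa

loess: 1461 kg/m³ × 9.80665 m/s² × 163 m = 2.335×10^6 Pa = 2.335 MPa
unconsolidated mud: 1990 kg/m³ × 9.80665 m/s² × 290 m = 5.659×10^6 Pa = 5.659 MPa
gypsum: 2330 kg/m³ × 9.80665 m/s² × 1495 m = 3.416×10^7 Pa = 34.16 MPa
upper-mantle rock: 3270 kg/m³ × 9.80665 m/s² × 47630 m = 1.527×10^9 Pa = 1527 MPa
peridotite: 3322 kg/m³ × 9.80665 m/s² × 22686 m = 7.391×10^8 Pa = 739.1 MPa
Total = 2.335 + 5.659 + 34.16 + 1527 + 739.1 = 2308.6 MPa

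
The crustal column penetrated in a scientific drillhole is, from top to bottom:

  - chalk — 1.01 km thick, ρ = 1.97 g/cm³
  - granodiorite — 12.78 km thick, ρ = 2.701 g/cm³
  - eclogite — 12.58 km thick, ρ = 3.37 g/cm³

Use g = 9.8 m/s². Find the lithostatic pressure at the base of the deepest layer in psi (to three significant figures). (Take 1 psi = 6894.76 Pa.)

chalk: 1970 kg/m³ × 9.8 m/s² × 1010 m = 1.950×10^7 Pa = 2828 psi
granodiorite: 2701 kg/m³ × 9.8 m/s² × 12780 m = 3.383×10^8 Pa = 49064 psi
eclogite: 3370 kg/m³ × 9.8 m/s² × 12580 m = 4.155×10^8 Pa = 60258 psi
Total = 2828 + 49064 + 60258 = 1.1215×10^5 psi

112000 psi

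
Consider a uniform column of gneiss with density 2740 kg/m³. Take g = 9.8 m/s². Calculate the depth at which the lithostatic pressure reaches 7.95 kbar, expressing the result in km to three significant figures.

29.6 km

h = P/(ρg) = 7.95 kbar / (2740 kg/m³ × 9.8 m/s²) = 7.950×10^8 Pa / 26852 Pa/m = 29607 m
= 29.607 km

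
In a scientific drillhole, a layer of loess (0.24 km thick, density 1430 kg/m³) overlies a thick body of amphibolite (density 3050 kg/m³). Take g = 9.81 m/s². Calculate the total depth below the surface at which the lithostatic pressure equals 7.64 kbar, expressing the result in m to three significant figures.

25700 m

Pressure at base of upper layers: 1430×9.81×240 = 3.367×10^6 Pa = 0.03367 kbar
Remaining pressure to be supplied by amphibolite: 7.640×10^8 − 3.367×10^6 = 7.606×10^8 Pa
Additional depth in amphibolite = 7.606×10^8 Pa / (3050 kg/m³ × 9.81 m/s²) = 25422 m
Total depth = 240 m + 25422 m = 25662 m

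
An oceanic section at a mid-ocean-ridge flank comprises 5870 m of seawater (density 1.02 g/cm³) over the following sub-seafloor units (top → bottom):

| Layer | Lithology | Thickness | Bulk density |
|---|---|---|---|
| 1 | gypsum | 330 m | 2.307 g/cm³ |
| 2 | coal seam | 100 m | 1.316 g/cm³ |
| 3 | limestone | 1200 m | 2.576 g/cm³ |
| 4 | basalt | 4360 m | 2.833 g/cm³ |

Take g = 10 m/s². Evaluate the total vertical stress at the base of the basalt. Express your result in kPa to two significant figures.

220000 kPa

seawater: 1020 kg/m³ × 10 m/s² × 5870 m = 5.987×10^7 Pa = 59874 kPa
gypsum: 2307 kg/m³ × 10 m/s² × 330 m = 7.613×10^6 Pa = 7613 kPa
coal seam: 1316 kg/m³ × 10 m/s² × 100 m = 1.316×10^6 Pa = 1316 kPa
limestone: 2576 kg/m³ × 10 m/s² × 1200 m = 3.091×10^7 Pa = 30912 kPa
basalt: 2833 kg/m³ × 10 m/s² × 4360 m = 1.235×10^8 Pa = 1.235×10^5 kPa
Total = 59874 + 7613 + 1316 + 30912 + 1.235×10^5 = 2.2323×10^5 kPa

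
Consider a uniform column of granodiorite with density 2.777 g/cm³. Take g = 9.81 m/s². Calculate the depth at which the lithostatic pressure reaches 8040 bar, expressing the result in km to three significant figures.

h = P/(ρg) = 8040 bar / (2777 kg/m³ × 9.81 m/s²) = 8.040×10^8 Pa / 27242 Pa/m = 29513 m
= 29.513 km

29.5 km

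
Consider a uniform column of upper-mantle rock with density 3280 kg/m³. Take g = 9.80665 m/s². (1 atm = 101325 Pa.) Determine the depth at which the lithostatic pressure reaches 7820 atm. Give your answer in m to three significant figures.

24600 m

h = P/(ρg) = 7820 atm / (3280 kg/m³ × 9.80665 m/s²) = 7.924×10^8 Pa / 32166 Pa/m = 24634 m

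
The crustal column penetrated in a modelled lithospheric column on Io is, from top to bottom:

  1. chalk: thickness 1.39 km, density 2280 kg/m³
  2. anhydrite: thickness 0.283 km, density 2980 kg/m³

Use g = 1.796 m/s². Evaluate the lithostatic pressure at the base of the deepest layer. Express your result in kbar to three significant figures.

chalk: 2280 kg/m³ × 1.796 m/s² × 1390 m = 5.692×10^6 Pa = 0.05692 kbar
anhydrite: 2980 kg/m³ × 1.796 m/s² × 283 m = 1.515×10^6 Pa = 0.01515 kbar
Total = 0.05692 + 0.01515 = 0.072065 kbar

0.0721 kbar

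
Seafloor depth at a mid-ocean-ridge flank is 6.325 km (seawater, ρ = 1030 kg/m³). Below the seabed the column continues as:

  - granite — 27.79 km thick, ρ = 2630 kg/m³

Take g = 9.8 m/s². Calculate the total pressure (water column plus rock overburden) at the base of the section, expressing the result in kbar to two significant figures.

7.8 kbar

seawater: 1030 kg/m³ × 9.8 m/s² × 6325 m = 6.384×10^7 Pa = 0.6384 kbar
granite: 2630 kg/m³ × 9.8 m/s² × 27790 m = 7.163×10^8 Pa = 7.163 kbar
Total = 0.6384 + 7.163 = 7.8010 kbar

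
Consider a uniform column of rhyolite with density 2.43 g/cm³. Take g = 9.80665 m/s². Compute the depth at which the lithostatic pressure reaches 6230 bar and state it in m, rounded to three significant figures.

h = P/(ρg) = 6230 bar / (2430 kg/m³ × 9.80665 m/s²) = 6.230×10^8 Pa / 23830 Pa/m = 26143 m

26100 m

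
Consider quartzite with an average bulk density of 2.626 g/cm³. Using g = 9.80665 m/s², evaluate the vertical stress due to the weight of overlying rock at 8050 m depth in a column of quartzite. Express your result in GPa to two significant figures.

quartzite: 2626 kg/m³ × 9.80665 m/s² × 8050 m = 2.073×10^8 Pa = 0.2073 GPa

0.21 GPa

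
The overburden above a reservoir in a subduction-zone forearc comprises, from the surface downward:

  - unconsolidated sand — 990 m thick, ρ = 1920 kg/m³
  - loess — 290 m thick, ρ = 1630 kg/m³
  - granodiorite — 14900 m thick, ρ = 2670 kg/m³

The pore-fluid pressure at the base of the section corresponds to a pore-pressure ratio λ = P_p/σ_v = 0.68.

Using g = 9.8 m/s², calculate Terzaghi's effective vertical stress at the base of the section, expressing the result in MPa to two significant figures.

Overburden (lithostatic) stress σ_v:
unconsolidated sand: 1920 kg/m³ × 9.8 m/s² × 990 m = 1.863×10^7 Pa = 18.63 MPa
loess: 1630 kg/m³ × 9.8 m/s² × 290 m = 4.632×10^6 Pa = 4.632 MPa
granodiorite: 2670 kg/m³ × 9.8 m/s² × 14900 m = 3.899×10^8 Pa = 389.9 MPa
Total = 18.63 + 4.632 + 389.9 = 413.13 MPa
Pore pressure P_p = λ·σ_v = 0.68 × 413.1 MPa = 280.9 MPa
Effective stress σ' = σ_v − P_p = 413.1 − 280.9 = 132.20 MPa

130 MPa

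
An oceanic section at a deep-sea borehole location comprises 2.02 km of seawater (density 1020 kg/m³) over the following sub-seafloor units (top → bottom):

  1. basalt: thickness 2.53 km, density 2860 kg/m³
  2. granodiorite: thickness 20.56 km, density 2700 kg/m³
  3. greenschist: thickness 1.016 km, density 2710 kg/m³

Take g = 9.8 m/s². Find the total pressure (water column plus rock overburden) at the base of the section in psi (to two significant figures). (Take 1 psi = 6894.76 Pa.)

seawater: 1020 kg/m³ × 9.8 m/s² × 2020 m = 2.019×10^7 Pa = 2929 psi
basalt: 2860 kg/m³ × 9.8 m/s² × 2530 m = 7.091×10^7 Pa = 10285 psi
granodiorite: 2700 kg/m³ × 9.8 m/s² × 20560 m = 5.440×10^8 Pa = 78903 psi
greenschist: 2710 kg/m³ × 9.8 m/s² × 1016 m = 2.698×10^7 Pa = 3914 psi
Total = 2929 + 10285 + 78903 + 3914 = 96030 psi

96000 psi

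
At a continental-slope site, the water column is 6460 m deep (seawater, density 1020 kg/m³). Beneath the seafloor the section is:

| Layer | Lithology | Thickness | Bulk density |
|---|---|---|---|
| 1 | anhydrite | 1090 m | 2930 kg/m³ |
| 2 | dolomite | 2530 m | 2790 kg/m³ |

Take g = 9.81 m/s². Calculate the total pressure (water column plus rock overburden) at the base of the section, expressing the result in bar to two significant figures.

seawater: 1020 kg/m³ × 9.81 m/s² × 6460 m = 6.464×10^7 Pa = 646.4 bar
anhydrite: 2930 kg/m³ × 9.81 m/s² × 1090 m = 3.133×10^7 Pa = 313.3 bar
dolomite: 2790 kg/m³ × 9.81 m/s² × 2530 m = 6.925×10^7 Pa = 692.5 bar
Total = 646.4 + 313.3 + 692.5 = 1652.2 bar

1700 bar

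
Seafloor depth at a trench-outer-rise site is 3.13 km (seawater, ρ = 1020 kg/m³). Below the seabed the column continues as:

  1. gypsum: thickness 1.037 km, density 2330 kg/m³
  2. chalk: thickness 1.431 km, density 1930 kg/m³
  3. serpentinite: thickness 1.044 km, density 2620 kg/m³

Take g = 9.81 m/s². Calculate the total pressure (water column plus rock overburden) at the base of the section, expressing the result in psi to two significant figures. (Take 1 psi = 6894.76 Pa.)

16000 psi

seawater: 1020 kg/m³ × 9.81 m/s² × 3130 m = 3.132×10^7 Pa = 4542 psi
gypsum: 2330 kg/m³ × 9.81 m/s² × 1037 m = 2.370×10^7 Pa = 3438 psi
chalk: 1930 kg/m³ × 9.81 m/s² × 1431 m = 2.709×10^7 Pa = 3930 psi
serpentinite: 2620 kg/m³ × 9.81 m/s² × 1044 m = 2.683×10^7 Pa = 3892 psi
Total = 4542 + 3438 + 3930 + 3892 = 15802 psi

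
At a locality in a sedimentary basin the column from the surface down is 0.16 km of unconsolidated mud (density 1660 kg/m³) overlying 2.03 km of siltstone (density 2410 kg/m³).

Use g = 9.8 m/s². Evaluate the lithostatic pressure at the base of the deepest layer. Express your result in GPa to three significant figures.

0.0505 GPa

unconsolidated mud: 1660 kg/m³ × 9.8 m/s² × 160 m = 2.603×10^6 Pa = 2.603×10^-3 GPa
siltstone: 2410 kg/m³ × 9.8 m/s² × 2030 m = 4.794×10^7 Pa = 0.04794 GPa
Total = 2.603×10^-3 + 0.04794 = 0.050547 GPa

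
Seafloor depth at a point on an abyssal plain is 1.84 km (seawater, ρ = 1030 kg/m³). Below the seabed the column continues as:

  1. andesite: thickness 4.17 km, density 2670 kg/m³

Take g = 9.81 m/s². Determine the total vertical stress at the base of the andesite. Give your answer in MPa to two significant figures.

130 MPa

seawater: 1030 kg/m³ × 9.81 m/s² × 1840 m = 1.859×10^7 Pa = 18.59 MPa
andesite: 2670 kg/m³ × 9.81 m/s² × 4170 m = 1.092×10^8 Pa = 109.2 MPa
Total = 18.59 + 109.2 = 127.82 MPa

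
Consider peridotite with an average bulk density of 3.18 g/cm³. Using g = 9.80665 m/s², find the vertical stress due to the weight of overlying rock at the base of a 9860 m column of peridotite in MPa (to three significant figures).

307 MPa

peridotite: 3180 kg/m³ × 9.80665 m/s² × 9860 m = 3.075×10^8 Pa = 307.5 MPa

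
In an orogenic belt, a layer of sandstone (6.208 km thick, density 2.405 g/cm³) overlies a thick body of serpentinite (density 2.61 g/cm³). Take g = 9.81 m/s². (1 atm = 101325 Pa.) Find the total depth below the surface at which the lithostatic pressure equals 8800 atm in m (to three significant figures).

Pressure at base of upper layers: 2405×9.81×6208 = 1.465×10^8 Pa = 1446 atm
Remaining pressure to be supplied by serpentinite: 8.917×10^8 − 1.465×10^8 = 7.452×10^8 Pa
Additional depth in serpentinite = 7.452×10^8 Pa / (2610 kg/m³ × 9.81 m/s²) = 29104 m
Total depth = 6208 m + 29104 m = 35312 m

35300 m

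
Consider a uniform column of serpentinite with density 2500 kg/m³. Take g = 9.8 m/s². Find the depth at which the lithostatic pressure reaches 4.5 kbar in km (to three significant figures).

h = P/(ρg) = 4.5 kbar / (2500 kg/m³ × 9.8 m/s²) = 4.500×10^8 Pa / 24500 Pa/m = 18367 m
= 18.367 km

18.4 km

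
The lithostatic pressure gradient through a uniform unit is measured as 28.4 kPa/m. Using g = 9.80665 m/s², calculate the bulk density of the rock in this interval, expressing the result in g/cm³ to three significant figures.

ρ = (dP/dz)/g = 28.4 kPa/m / 9.80665 m/s² = 28400 Pa/m / 9.80665 m/s² = 2896.0 kg/m³
= 2.896 g/cm³

2.90 g/cm³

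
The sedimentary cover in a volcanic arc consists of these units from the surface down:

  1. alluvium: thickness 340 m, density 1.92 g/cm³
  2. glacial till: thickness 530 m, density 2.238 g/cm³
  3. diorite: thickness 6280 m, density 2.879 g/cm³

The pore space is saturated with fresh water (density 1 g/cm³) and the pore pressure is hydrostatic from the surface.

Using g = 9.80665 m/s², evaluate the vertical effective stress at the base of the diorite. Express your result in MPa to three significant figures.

Overburden (lithostatic) stress σ_v:
alluvium: 1920 kg/m³ × 9.80665 m/s² × 340 m = 6.402×10^6 Pa = 6.402 MPa
glacial till: 2238 kg/m³ × 9.80665 m/s² × 530 m = 1.163×10^7 Pa = 11.63 MPa
diorite: 2879 kg/m³ × 9.80665 m/s² × 6280 m = 1.773×10^8 Pa = 177.3 MPa
Total = 6.402 + 11.63 + 177.3 = 195.34 MPa
Pore pressure P_p = 1000 kg/m³ × 9.80665 m/s² × 7150 m = 7.012×10^7 Pa = 70.12 MPa
Effective stress σ' = σ_v − P_p = 195.3 − 70.12 = 125.22 MPa

125 MPa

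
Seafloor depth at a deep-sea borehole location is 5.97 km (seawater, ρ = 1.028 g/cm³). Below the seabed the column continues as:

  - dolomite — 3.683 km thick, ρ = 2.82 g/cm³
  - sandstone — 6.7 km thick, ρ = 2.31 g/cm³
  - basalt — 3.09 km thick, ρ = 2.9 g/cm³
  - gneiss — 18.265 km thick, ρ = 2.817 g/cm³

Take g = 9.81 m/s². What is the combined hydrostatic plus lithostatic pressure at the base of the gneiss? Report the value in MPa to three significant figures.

seawater: 1028 kg/m³ × 9.81 m/s² × 5970 m = 6.021×10^7 Pa = 60.21 MPa
dolomite: 2820 kg/m³ × 9.81 m/s² × 3683 m = 1.019×10^8 Pa = 101.9 MPa
sandstone: 2310 kg/m³ × 9.81 m/s² × 6700 m = 1.518×10^8 Pa = 151.8 MPa
basalt: 2900 kg/m³ × 9.81 m/s² × 3090 m = 8.791×10^7 Pa = 87.91 MPa
gneiss: 2817 kg/m³ × 9.81 m/s² × 18265 m = 5.047×10^8 Pa = 504.7 MPa
Total = 60.21 + 101.9 + 151.8 + 87.91 + 504.7 = 906.58 MPa

907 MPa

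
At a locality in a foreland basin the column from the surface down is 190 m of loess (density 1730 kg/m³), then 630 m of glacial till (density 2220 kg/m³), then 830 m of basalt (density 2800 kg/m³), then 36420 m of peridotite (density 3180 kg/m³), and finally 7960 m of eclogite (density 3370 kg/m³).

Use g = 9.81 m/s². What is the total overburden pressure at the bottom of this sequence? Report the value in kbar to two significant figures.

14 kbar

loess: 1730 kg/m³ × 9.81 m/s² × 190 m = 3.225×10^6 Pa = 0.03225 kbar
glacial till: 2220 kg/m³ × 9.81 m/s² × 630 m = 1.372×10^7 Pa = 0.1372 kbar
basalt: 2800 kg/m³ × 9.81 m/s² × 830 m = 2.280×10^7 Pa = 0.2280 kbar
peridotite: 3180 kg/m³ × 9.81 m/s² × 36420 m = 1.136×10^9 Pa = 11.36 kbar
eclogite: 3370 kg/m³ × 9.81 m/s² × 7960 m = 2.632×10^8 Pa = 2.632 kbar
Total = 0.03225 + 0.1372 + 0.2280 + 11.36 + 2.632 = 14.390 kbar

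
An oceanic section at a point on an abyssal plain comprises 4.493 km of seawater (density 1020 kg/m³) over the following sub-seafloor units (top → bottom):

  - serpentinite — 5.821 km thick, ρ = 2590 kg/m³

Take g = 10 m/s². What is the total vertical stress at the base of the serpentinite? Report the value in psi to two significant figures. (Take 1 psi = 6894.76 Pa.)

seawater: 1020 kg/m³ × 10 m/s² × 4493 m = 4.583×10^7 Pa = 6647 psi
serpentinite: 2590 kg/m³ × 10 m/s² × 5821 m = 1.508×10^8 Pa = 21866 psi
Total = 6647 + 21866 = 28513 psi

29000 psi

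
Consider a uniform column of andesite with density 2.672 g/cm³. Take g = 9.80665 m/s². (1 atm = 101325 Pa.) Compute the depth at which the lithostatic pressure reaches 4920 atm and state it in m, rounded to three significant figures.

19000 m

h = P/(ρg) = 4920 atm / (2672 kg/m³ × 9.80665 m/s²) = 4.985×10^8 Pa / 26203 Pa/m = 19025 m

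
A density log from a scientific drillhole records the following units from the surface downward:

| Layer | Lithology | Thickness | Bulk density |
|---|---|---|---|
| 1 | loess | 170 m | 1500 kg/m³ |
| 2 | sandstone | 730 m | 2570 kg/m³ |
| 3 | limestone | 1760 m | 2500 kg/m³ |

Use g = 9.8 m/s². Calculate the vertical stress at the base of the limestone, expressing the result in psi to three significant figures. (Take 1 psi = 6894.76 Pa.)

9280 psi

loess: 1500 kg/m³ × 9.8 m/s² × 170 m = 2.499×10^6 Pa = 362.4 psi
sandstone: 2570 kg/m³ × 9.8 m/s² × 730 m = 1.839×10^7 Pa = 2667 psi
limestone: 2500 kg/m³ × 9.8 m/s² × 1760 m = 4.312×10^7 Pa = 6254 psi
Total = 362.4 + 2667 + 6254 = 9283.1 psi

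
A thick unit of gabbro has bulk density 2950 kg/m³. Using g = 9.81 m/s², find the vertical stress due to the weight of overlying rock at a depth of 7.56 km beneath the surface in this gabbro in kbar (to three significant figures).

2.19 kbar

gabbro: 2950 kg/m³ × 9.81 m/s² × 7560 m = 2.188×10^8 Pa = 2.188 kbar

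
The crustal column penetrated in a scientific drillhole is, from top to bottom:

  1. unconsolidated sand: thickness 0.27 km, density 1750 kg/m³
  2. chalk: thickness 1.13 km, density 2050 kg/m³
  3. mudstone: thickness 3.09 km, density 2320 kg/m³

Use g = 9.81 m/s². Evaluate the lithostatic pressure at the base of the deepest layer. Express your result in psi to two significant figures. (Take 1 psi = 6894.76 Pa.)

14000 psi

unconsolidated sand: 1750 kg/m³ × 9.81 m/s² × 270 m = 4.635×10^6 Pa = 672.3 psi
chalk: 2050 kg/m³ × 9.81 m/s² × 1130 m = 2.272×10^7 Pa = 3296 psi
mudstone: 2320 kg/m³ × 9.81 m/s² × 3090 m = 7.033×10^7 Pa = 10200 psi
Total = 672.3 + 3296 + 10200 = 14168 psi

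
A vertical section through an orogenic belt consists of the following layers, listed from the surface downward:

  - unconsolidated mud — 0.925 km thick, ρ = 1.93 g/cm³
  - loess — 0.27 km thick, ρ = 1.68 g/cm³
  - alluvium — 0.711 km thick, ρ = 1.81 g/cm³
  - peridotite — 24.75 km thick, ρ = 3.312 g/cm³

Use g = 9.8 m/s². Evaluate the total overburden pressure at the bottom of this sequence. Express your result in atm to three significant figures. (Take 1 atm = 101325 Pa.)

unconsolidated mud: 1930 kg/m³ × 9.8 m/s² × 925 m = 1.750×10^7 Pa = 172.7 atm
loess: 1680 kg/m³ × 9.8 m/s² × 270 m = 4.445×10^6 Pa = 43.87 atm
alluvium: 1810 kg/m³ × 9.8 m/s² × 711 m = 1.261×10^7 Pa = 124.5 atm
peridotite: 3312 kg/m³ × 9.8 m/s² × 24750 m = 8.033×10^8 Pa = 7928 atm
Total = 172.7 + 43.87 + 124.5 + 7928 = 8269.2 atm

8270 atm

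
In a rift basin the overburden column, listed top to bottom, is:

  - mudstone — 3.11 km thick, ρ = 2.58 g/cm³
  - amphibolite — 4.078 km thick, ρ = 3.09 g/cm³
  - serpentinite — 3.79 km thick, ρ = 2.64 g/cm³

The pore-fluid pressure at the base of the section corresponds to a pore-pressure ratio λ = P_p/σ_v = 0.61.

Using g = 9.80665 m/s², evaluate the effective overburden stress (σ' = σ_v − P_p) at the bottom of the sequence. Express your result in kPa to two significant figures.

Overburden (lithostatic) stress σ_v:
mudstone: 2580 kg/m³ × 9.80665 m/s² × 3110 m = 7.869×10^7 Pa = 78.69 MPa
amphibolite: 3090 kg/m³ × 9.80665 m/s² × 4078 m = 1.236×10^8 Pa = 123.6 MPa
serpentinite: 2640 kg/m³ × 9.80665 m/s² × 3790 m = 9.812×10^7 Pa = 98.12 MPa
Total = 78.69 + 123.6 + 98.12 = 300.38 MPa
Pore pressure P_p = λ·σ_v = 0.61 × 300.4 MPa = 183.2 MPa
Effective stress σ' = σ_v − P_p = 300.4 − 183.2 = 117.15 MPa = 1.1715×10^5 kPa

120000 kPa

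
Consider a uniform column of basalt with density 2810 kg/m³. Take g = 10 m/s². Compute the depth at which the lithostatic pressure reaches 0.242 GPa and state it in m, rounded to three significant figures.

h = P/(ρg) = 0.242 GPa / (2810 kg/m³ × 10 m/s²) = 2.420×10^8 Pa / 28100 Pa/m = 8612.1 m

8610 m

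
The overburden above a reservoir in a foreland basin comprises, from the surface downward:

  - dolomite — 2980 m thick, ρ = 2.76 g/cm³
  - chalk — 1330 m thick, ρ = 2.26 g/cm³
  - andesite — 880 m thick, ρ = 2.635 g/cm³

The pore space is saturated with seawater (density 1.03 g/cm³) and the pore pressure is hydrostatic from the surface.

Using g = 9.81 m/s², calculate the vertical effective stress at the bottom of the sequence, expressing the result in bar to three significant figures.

805 bar

Overburden (lithostatic) stress σ_v:
dolomite: 2760 kg/m³ × 9.81 m/s² × 2980 m = 8.069×10^7 Pa = 80.69 MPa
chalk: 2260 kg/m³ × 9.81 m/s² × 1330 m = 2.949×10^7 Pa = 29.49 MPa
andesite: 2635 kg/m³ × 9.81 m/s² × 880 m = 2.275×10^7 Pa = 22.75 MPa
Total = 80.69 + 29.49 + 22.75 = 132.92 MPa
Pore pressure P_p = 1030 kg/m³ × 9.81 m/s² × 5190 m = 5.244×10^7 Pa = 52.44 MPa
Effective stress σ' = σ_v − P_p = 132.9 − 52.44 = 80.478 MPa = 804.78 bar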